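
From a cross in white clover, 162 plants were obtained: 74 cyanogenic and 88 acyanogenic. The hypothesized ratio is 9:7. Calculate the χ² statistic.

7.356

Expected counts for N = 162 under a 9:7 ratio (total parts = 16):
  cyanogenic: 162 × 9/16 = 91.125
  acyanogenic: 162 × 7/16 = 70.875
χ² = Σ (O − E)² / E
  cyanogenic: (74 − 91.125)² / 91.125 = 3.2183
  acyanogenic: (88 − 70.875)² / 70.875 = 4.1378
χ² = 3.2183 + 4.1378 = 7.3561 ≈ 7.356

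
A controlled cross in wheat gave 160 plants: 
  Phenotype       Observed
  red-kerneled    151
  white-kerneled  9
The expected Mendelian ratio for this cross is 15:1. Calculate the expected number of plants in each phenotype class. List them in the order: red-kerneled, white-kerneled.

150, 10

The 15:1 ratio has 16 parts, so with N = 160 the expected counts are:
  red-kerneled: 160 × 15/16 = 150
  white-kerneled: 160 × 1/16 = 10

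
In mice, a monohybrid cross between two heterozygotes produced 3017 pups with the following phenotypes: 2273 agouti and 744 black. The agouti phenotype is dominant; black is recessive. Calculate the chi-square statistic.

0.186

For a monohybrid cross between heterozygotes with complete dominance, the expected phenotypic ratio is 3:1.
Under the 3:1 hypothesis (Σ ratio = 4, N = 3017):
  agouti: 3017 × 3/4 = 2262.75
  black: 3017 × 1/4 = 754.25
χ² = Σ (O − E)² / E
  agouti: (2273 − 2262.75)² / 2262.75 = 0.0464
  black: (744 − 754.25)² / 754.25 = 0.1393
χ² = 0.0464 + 0.1393 = 0.1857 ≈ 0.186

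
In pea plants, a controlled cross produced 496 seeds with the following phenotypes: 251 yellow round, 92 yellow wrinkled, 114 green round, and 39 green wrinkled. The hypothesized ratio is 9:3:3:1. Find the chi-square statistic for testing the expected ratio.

The 9:3:3:1 ratio has 16 parts, so with N = 496 the expected counts are:
  yellow round: 496 × 9/16 = 279
  yellow wrinkled: 496 × 3/16 = 93
  green round: 496 × 3/16 = 93
  green wrinkled: 496 × 1/16 = 31
χ² = Σ (O − E)² / E
  yellow round: (251 − 279)² / 279 = 2.8100
  yellow wrinkled: (92 − 93)² / 93 = 0.0108
  green round: (114 − 93)² / 93 = 4.7419
  green wrinkled: (39 − 31)² / 31 = 2.0645
χ² = 2.8100 + 0.0108 + 4.7419 + 2.0645 = 9.6272 ≈ 9.627

9.627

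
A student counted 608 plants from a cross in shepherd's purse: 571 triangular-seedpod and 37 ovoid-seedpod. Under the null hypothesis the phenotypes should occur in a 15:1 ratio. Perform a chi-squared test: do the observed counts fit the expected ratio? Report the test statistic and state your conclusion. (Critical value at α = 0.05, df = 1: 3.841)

Under the 15:1 hypothesis (Σ ratio = 16, N = 608):
  triangular-seedpod: 608 × 15/16 = 570
  ovoid-seedpod: 608 × 1/16 = 38
χ² = Σ (O − E)² / E
  triangular-seedpod: (571 − 570)² / 570 = 0.0018
  ovoid-seedpod: (37 − 38)² / 38 = 0.0263
χ² = 0.0018 + 0.0263 = 0.0281 ≈ 0.028
Degrees of freedom = 2 − 1 = 1; critical value at α = 0.05 is 3.841.
Since 0.028 < 3.841, we fail to reject the null hypothesis — the data are consistent with the 15:1 ratio.

0.028; consistent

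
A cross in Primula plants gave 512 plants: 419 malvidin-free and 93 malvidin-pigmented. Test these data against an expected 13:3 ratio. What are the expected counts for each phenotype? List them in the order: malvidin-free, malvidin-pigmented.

416, 96

The 13:3 ratio has 16 parts, so with N = 512 the expected counts are:
  malvidin-free: 512 × 13/16 = 416
  malvidin-pigmented: 512 × 3/16 = 96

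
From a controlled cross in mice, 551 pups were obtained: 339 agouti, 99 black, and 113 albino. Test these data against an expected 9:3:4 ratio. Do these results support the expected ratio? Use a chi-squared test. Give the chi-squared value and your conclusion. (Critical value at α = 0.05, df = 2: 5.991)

Under the 9:3:4 hypothesis (Σ ratio = 16, N = 551):
  agouti: 551 × 9/16 = 309.9375
  black: 551 × 3/16 = 103.3125
  albino: 551 × 4/16 = 137.75
χ² = Σ (O − E)² / E
  agouti: (339 − 309.9375)² / 309.9375 = 2.7252
  black: (99 − 103.3125)² / 103.3125 = 0.1800
  albino: (113 − 137.75)² / 137.75 = 4.4469
χ² = 2.7252 + 0.1800 + 4.4469 = 7.3521 ≈ 7.352
Degrees of freedom = 3 − 1 = 2; critical value at α = 0.05 is 5.991.
Since 7.352 > 5.991, we reject the null hypothesis — the data do not fit the 9:3:4 ratio.

7.352; not consistent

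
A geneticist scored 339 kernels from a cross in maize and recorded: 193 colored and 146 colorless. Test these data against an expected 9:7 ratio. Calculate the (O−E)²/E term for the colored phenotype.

0.028

Expected counts for N = 339 under a 9:7 ratio (total parts = 16):
  colored: 339 × 9/16 = 190.6875
  colorless: 339 × 7/16 = 148.3125
Contribution of colored: (193 − 190.6875)² / 190.6875 = 0.0280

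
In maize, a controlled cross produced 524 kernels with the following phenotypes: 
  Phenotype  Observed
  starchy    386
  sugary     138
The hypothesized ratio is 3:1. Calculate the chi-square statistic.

0.499

Expected counts for N = 524 under a 3:1 ratio (total parts = 4):
  starchy: 524 × 3/4 = 393
  sugary: 524 × 1/4 = 131
χ² = Σ (O − E)² / E
  starchy: (386 − 393)² / 393 = 0.1247
  sugary: (138 − 131)² / 131 = 0.3740
χ² = 0.1247 + 0.3740 = 0.4987 ≈ 0.499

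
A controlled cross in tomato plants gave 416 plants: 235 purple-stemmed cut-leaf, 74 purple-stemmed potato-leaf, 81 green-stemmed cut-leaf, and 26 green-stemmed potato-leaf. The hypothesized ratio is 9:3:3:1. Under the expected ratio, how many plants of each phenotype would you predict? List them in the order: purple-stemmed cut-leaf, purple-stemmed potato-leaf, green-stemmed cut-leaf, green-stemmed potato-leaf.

234, 78, 78, 26

The 9:3:3:1 ratio has 16 parts, so with N = 416 the expected counts are:
  purple-stemmed cut-leaf: 416 × 9/16 = 234
  purple-stemmed potato-leaf: 416 × 3/16 = 78
  green-stemmed cut-leaf: 416 × 3/16 = 78
  green-stemmed potato-leaf: 416 × 1/16 = 26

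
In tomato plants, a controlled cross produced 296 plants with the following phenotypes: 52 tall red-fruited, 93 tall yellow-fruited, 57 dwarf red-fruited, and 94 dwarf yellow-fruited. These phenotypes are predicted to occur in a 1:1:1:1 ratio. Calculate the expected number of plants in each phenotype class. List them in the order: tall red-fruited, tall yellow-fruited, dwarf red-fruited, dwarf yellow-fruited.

Under the 1:1:1:1 hypothesis (Σ ratio = 4, N = 296):
  tall red-fruited: 296 × 1/4 = 74
  tall yellow-fruited: 296 × 1/4 = 74
  dwarf red-fruited: 296 × 1/4 = 74
  dwarf yellow-fruited: 296 × 1/4 = 74

74, 74, 74, 74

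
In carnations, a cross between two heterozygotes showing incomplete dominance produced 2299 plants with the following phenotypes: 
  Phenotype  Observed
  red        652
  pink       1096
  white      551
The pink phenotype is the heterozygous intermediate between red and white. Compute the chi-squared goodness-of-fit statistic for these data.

13.854

With incomplete dominance, a heterozygote × heterozygote cross gives a 1:2:1 phenotypic ratio.
Expected counts for N = 2299 under a 1:2:1 ratio (total parts = 4):
  red: 2299 × 1/4 = 574.75
  pink: 2299 × 2/4 = 1149.5
  white: 2299 × 1/4 = 574.75
χ² = Σ (O − E)² / E
  red: (652 − 574.75)² / 574.75 = 10.3829
  pink: (1096 − 1149.5)² / 1149.5 = 2.4900
  white: (551 − 574.75)² / 574.75 = 0.9814
χ² = 10.3829 + 2.4900 + 0.9814 = 13.8543 ≈ 13.854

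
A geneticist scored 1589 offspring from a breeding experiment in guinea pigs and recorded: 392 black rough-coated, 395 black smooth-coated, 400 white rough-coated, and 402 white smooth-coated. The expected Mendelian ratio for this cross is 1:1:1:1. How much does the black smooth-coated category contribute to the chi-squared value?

0.013

Total ratio parts = 4. Expected numbers out of 1589:
  black rough-coated: 1589 × 1/4 = 397.25
  black smooth-coated: 1589 × 1/4 = 397.25
  white rough-coated: 1589 × 1/4 = 397.25
  white smooth-coated: 1589 × 1/4 = 397.25
Contribution of black smooth-coated: (395 − 397.25)² / 397.25 = 0.0127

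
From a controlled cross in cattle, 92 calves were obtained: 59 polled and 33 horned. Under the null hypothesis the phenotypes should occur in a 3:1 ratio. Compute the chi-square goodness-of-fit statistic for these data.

5.797

Under the 3:1 hypothesis (Σ ratio = 4, N = 92):
  polled: 92 × 3/4 = 69
  horned: 92 × 1/4 = 23
χ² = Σ (O − E)² / E
  polled: (59 − 69)² / 69 = 1.4493
  horned: (33 − 23)² / 23 = 4.3478
χ² = 1.4493 + 4.3478 = 5.7971 ≈ 5.797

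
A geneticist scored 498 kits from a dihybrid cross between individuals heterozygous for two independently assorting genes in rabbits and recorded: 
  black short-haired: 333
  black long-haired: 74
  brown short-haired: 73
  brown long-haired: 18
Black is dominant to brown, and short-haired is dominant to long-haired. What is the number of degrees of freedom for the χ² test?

A dihybrid F₂ with independent assortment and complete dominance at both loci gives a 9:3:3:1 phenotypic ratio.
A goodness-of-fit test with 4 phenotype classes has df = 4 − 1 = 3.

3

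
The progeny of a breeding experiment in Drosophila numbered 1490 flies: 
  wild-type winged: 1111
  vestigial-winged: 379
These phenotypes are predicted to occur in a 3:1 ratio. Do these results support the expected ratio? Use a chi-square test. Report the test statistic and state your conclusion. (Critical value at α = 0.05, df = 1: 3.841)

Under the 3:1 hypothesis (Σ ratio = 4, N = 1490):
  wild-type winged: 1490 × 3/4 = 1117.5
  vestigial-winged: 1490 × 1/4 = 372.5
χ² = Σ (O − E)² / E
  wild-type winged: (1111 − 1117.5)² / 1117.5 = 0.0378
  vestigial-winged: (379 − 372.5)² / 372.5 = 0.1134
χ² = 0.0378 + 0.1134 = 0.1512 ≈ 0.151
Degrees of freedom = 2 − 1 = 1; critical value at α = 0.05 is 3.841.
Since 0.151 < 3.841, we fail to reject the null hypothesis — the data are consistent with the 3:1 ratio.

0.151; consistent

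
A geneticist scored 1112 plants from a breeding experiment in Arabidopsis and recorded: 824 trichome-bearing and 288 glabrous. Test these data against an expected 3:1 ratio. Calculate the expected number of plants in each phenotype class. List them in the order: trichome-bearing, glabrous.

The 3:1 ratio has 4 parts, so with N = 1112 the expected counts are:
  trichome-bearing: 1112 × 3/4 = 834
  glabrous: 1112 × 1/4 = 278

834, 278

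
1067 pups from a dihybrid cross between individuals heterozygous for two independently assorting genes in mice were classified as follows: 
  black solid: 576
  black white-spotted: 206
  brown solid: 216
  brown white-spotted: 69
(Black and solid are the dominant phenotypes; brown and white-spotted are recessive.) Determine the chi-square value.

2.501

A dihybrid F₂ with independent assortment and complete dominance at both loci gives a 9:3:3:1 phenotypic ratio.
Total ratio parts = 16. Expected numbers out of 1067:
  black solid: 1067 × 9/16 = 600.1875
  black white-spotted: 1067 × 3/16 = 200.0625
  brown solid: 1067 × 3/16 = 200.0625
  brown white-spotted: 1067 × 1/16 = 66.6875
χ² = Σ (O − E)² / E
  black solid: (576 − 600.1875)² / 600.1875 = 0.9748
  black white-spotted: (206 − 200.0625)² / 200.0625 = 0.1762
  brown solid: (216 − 200.0625)² / 200.0625 = 1.2696
  brown white-spotted: (69 − 66.6875)² / 66.6875 = 0.0802
χ² = 0.9748 + 0.1762 + 1.2696 + 0.0802 = 2.5008 ≈ 2.501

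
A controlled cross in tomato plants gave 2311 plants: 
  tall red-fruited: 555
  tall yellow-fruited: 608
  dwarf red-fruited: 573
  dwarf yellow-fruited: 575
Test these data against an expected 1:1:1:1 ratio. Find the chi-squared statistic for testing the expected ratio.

The 1:1:1:1 ratio has 4 parts, so with N = 2311 the expected counts are:
  tall red-fruited: 2311 × 1/4 = 577.75
  tall yellow-fruited: 2311 × 1/4 = 577.75
  dwarf red-fruited: 2311 × 1/4 = 577.75
  dwarf yellow-fruited: 2311 × 1/4 = 577.75
χ² = Σ (O − E)² / E
  tall red-fruited: (555 − 577.75)² / 577.75 = 0.8958
  tall yellow-fruited: (608 − 577.75)² / 577.75 = 1.5838
  dwarf red-fruited: (573 − 577.75)² / 577.75 = 0.0391
  dwarf yellow-fruited: (575 − 577.75)² / 577.75 = 0.0131
χ² = 0.8958 + 1.5838 + 0.0391 + 0.0131 = 2.5318 ≈ 2.532

2.532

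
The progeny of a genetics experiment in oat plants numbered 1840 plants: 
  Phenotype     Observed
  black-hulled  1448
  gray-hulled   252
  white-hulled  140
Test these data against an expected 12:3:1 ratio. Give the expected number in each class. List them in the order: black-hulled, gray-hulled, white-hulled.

The 12:3:1 ratio has 16 parts, so with N = 1840 the expected counts are:
  black-hulled: 1840 × 12/16 = 1380
  gray-hulled: 1840 × 3/16 = 345
  white-hulled: 1840 × 1/16 = 115

1380, 345, 115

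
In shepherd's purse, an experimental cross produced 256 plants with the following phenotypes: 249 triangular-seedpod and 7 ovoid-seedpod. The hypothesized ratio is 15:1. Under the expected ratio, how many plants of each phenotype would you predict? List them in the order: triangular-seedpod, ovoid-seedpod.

240, 16

Expected counts for N = 256 under a 15:1 ratio (total parts = 16):
  triangular-seedpod: 256 × 15/16 = 240
  ovoid-seedpod: 256 × 1/16 = 16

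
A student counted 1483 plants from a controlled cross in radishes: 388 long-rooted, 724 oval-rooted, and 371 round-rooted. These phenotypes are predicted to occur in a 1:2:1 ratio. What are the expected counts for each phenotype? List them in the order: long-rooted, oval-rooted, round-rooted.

Total ratio parts = 4. Expected numbers out of 1483:
  long-rooted: 1483 × 1/4 = 370.75
  oval-rooted: 1483 × 2/4 = 741.5
  round-rooted: 1483 × 1/4 = 370.75

370.75, 741.5, 370.75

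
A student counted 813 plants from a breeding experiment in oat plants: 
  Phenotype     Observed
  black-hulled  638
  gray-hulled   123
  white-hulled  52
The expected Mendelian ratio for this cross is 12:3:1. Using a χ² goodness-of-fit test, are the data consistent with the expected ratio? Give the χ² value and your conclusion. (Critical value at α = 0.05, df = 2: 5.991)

7.021; not consistent

Expected counts for N = 813 under a 12:3:1 ratio (total parts = 16):
  black-hulled: 813 × 12/16 = 609.75
  gray-hulled: 813 × 3/16 = 152.4375
  white-hulled: 813 × 1/16 = 50.8125
χ² = Σ (O − E)² / E
  black-hulled: (638 − 609.75)² / 609.75 = 1.3088
  gray-hulled: (123 − 152.4375)² / 152.4375 = 5.6847
  white-hulled: (52 − 50.8125)² / 50.8125 = 0.0278
χ² = 1.3088 + 5.6847 + 0.0278 = 7.0213 ≈ 7.021
Degrees of freedom = 3 − 1 = 2; critical value at α = 0.05 is 5.991.
Since 7.021 > 5.991, we reject the null hypothesis — the data do not fit the 12:3:1 ratio.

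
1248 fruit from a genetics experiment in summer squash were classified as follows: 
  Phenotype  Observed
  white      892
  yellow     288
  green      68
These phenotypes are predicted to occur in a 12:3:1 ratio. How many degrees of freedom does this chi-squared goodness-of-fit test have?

A goodness-of-fit test with 3 phenotype classes has df = 3 − 1 = 2.

2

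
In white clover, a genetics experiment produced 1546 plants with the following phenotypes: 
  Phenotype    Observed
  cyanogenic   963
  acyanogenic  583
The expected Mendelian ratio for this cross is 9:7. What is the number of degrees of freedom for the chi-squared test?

A goodness-of-fit test with 2 phenotype classes has df = 2 − 1 = 1.

1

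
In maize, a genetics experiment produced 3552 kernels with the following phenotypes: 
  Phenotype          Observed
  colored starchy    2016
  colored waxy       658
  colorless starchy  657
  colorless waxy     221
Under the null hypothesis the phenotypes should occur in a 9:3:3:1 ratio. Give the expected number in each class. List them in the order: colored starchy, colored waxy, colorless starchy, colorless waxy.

Expected counts for N = 3552 under a 9:3:3:1 ratio (total parts = 16):
  colored starchy: 3552 × 9/16 = 1998
  colored waxy: 3552 × 3/16 = 666
  colorless starchy: 3552 × 3/16 = 666
  colorless waxy: 3552 × 1/16 = 222

1998, 666, 666, 222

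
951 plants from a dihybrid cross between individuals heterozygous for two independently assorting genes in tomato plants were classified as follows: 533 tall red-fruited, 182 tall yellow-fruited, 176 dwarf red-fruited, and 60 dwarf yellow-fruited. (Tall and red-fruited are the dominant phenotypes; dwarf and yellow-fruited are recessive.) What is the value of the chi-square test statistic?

A dihybrid F₂ with independent assortment and complete dominance at both loci gives a 9:3:3:1 phenotypic ratio.
Total ratio parts = 16. Expected numbers out of 951:
  tall red-fruited: 951 × 9/16 = 534.9375
  tall yellow-fruited: 951 × 3/16 = 178.3125
  dwarf red-fruited: 951 × 3/16 = 178.3125
  dwarf yellow-fruited: 951 × 1/16 = 59.4375
χ² = Σ (O − E)² / E
  tall red-fruited: (533 − 534.9375)² / 534.9375 = 0.0070
  tall yellow-fruited: (182 − 178.3125)² / 178.3125 = 0.0763
  dwarf red-fruited: (176 − 178.3125)² / 178.3125 = 0.0300
  dwarf yellow-fruited: (60 − 59.4375)² / 59.4375 = 0.0053
χ² = 0.0070 + 0.0763 + 0.0300 + 0.0053 = 0.1186 ≈ 0.119

0.119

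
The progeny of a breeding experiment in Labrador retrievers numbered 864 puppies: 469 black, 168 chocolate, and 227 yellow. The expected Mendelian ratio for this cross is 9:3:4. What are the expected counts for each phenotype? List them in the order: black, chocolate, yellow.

486, 162, 216

The 9:3:4 ratio has 16 parts, so with N = 864 the expected counts are:
  black: 864 × 9/16 = 486
  chocolate: 864 × 3/16 = 162
  yellow: 864 × 4/16 = 216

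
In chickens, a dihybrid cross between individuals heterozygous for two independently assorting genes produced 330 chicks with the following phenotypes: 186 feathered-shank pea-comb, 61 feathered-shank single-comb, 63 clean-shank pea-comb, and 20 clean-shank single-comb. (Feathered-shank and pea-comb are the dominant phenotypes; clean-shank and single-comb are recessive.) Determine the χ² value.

A dihybrid F₂ with independent assortment and complete dominance at both loci gives a 9:3:3:1 phenotypic ratio.
Under the 9:3:3:1 hypothesis (Σ ratio = 16, N = 330):
  feathered-shank pea-comb: 330 × 9/16 = 185.625
  feathered-shank single-comb: 330 × 3/16 = 61.875
  clean-shank pea-comb: 330 × 3/16 = 61.875
  clean-shank single-comb: 330 × 1/16 = 20.625
χ² = Σ (O − E)² / E
  feathered-shank pea-comb: (186 − 185.625)² / 185.625 = 0.0008
  feathered-shank single-comb: (61 − 61.875)² / 61.875 = 0.0124
  clean-shank pea-comb: (63 − 61.875)² / 61.875 = 0.0205
  clean-shank single-comb: (20 − 20.625)² / 20.625 = 0.0189
χ² = 0.0008 + 0.0124 + 0.0205 + 0.0189 = 0.0526 ≈ 0.053

0.053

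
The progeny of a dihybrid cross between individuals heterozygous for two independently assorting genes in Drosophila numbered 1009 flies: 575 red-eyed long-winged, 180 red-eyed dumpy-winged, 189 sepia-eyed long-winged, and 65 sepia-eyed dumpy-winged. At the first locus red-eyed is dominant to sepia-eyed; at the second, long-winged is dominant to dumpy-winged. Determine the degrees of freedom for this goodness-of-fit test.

A dihybrid F₂ with independent assortment and complete dominance at both loci gives a 9:3:3:1 phenotypic ratio.
A goodness-of-fit test with 4 phenotype classes has df = 4 − 1 = 3.

3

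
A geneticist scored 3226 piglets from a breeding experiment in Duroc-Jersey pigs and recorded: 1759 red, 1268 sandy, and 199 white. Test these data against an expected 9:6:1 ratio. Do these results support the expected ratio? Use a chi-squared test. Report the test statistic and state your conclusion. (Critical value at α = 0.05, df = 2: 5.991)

4.544; consistent

Under the 9:6:1 hypothesis (Σ ratio = 16, N = 3226):
  red: 3226 × 9/16 = 1814.625
  sandy: 3226 × 6/16 = 1209.75
  white: 3226 × 1/16 = 201.625
χ² = Σ (O − E)² / E
  red: (1759 − 1814.625)² / 1814.625 = 1.7051
  sandy: (1268 − 1209.75)² / 1209.75 = 2.8048
  white: (199 − 201.625)² / 201.625 = 0.0342
χ² = 1.7051 + 2.8048 + 0.0342 = 4.5441 ≈ 4.544
Degrees of freedom = 3 − 1 = 2; critical value at α = 0.05 is 5.991.
Since 4.544 < 5.991, we fail to reject the null hypothesis — the data are consistent with the 9:6:1 ratio.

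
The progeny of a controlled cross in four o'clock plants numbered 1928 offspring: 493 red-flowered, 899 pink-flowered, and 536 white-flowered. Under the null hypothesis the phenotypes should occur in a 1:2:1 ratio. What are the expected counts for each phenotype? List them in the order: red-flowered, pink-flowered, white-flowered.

482, 964, 482

Total ratio parts = 4. Expected numbers out of 1928:
  red-flowered: 1928 × 1/4 = 482
  pink-flowered: 1928 × 2/4 = 964
  white-flowered: 1928 × 1/4 = 482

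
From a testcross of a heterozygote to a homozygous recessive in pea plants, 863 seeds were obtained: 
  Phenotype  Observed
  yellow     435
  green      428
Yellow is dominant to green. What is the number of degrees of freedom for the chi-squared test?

A testcross of a heterozygote (Aa × aa) gives a 1:1 phenotypic ratio.
A goodness-of-fit test with 2 phenotype classes has df = 2 − 1 = 1.

1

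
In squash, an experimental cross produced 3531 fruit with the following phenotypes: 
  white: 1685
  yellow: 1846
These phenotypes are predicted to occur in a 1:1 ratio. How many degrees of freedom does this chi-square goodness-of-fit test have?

1

A goodness-of-fit test with 2 phenotype classes has df = 2 − 1 = 1.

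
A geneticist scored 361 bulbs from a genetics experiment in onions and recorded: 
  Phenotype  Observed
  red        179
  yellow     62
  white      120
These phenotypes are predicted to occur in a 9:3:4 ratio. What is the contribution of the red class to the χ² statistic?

2.851

Under the 9:3:4 hypothesis (Σ ratio = 16, N = 361):
  red: 361 × 9/16 = 203.0625
  yellow: 361 × 3/16 = 67.6875
  white: 361 × 4/16 = 90.25
Contribution of red: (179 − 203.0625)² / 203.0625 = 2.8514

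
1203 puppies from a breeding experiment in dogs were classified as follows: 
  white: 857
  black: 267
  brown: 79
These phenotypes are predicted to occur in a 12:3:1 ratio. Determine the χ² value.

Total ratio parts = 16. Expected numbers out of 1203:
  white: 1203 × 12/16 = 902.25
  black: 1203 × 3/16 = 225.5625
  brown: 1203 × 1/16 = 75.1875
χ² = Σ (O − E)² / E
  white: (857 − 902.25)² / 902.25 = 2.2694
  black: (267 − 225.5625)² / 225.5625 = 7.6124
  brown: (79 − 75.1875)² / 75.1875 = 0.1933
χ² = 2.2694 + 7.6124 + 0.1933 = 10.0751 ≈ 10.075

10.075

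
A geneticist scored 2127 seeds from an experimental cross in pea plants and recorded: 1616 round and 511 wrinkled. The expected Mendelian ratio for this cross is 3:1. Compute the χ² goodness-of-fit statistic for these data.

Under the 3:1 hypothesis (Σ ratio = 4, N = 2127):
  round: 2127 × 3/4 = 1595.25
  wrinkled: 2127 × 1/4 = 531.75
χ² = Σ (O − E)² / E
  round: (1616 − 1595.25)² / 1595.25 = 0.2699
  wrinkled: (511 − 531.75)² / 531.75 = 0.8097
χ² = 0.2699 + 0.8097 = 1.0796 ≈ 1.080

1.080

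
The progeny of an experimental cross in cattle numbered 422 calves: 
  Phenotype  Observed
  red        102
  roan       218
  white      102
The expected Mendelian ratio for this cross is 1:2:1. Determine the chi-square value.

Total ratio parts = 4. Expected numbers out of 422:
  red: 422 × 1/4 = 105.5
  roan: 422 × 2/4 = 211
  white: 422 × 1/4 = 105.5
χ² = Σ (O − E)² / E
  red: (102 − 105.5)² / 105.5 = 0.1161
  roan: (218 − 211)² / 211 = 0.2322
  white: (102 − 105.5)² / 105.5 = 0.1161
χ² = 0.1161 + 0.2322 + 0.1161 = 0.4644 ≈ 0.464

0.464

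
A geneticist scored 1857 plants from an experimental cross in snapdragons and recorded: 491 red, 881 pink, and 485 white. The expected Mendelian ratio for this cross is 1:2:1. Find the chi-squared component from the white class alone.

0.927

Total ratio parts = 4. Expected numbers out of 1857:
  red: 1857 × 1/4 = 464.25
  pink: 1857 × 2/4 = 928.5
  white: 1857 × 1/4 = 464.25
Contribution of white: (485 − 464.25)² / 464.25 = 0.9274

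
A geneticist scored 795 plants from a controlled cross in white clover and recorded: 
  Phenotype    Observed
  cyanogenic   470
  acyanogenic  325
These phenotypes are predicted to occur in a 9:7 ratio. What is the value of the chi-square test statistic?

The 9:7 ratio has 16 parts, so with N = 795 the expected counts are:
  cyanogenic: 795 × 9/16 = 447.1875
  acyanogenic: 795 × 7/16 = 347.8125
χ² = Σ (O − E)² / E
  cyanogenic: (470 − 447.1875)² / 447.1875 = 1.1637
  acyanogenic: (325 − 347.8125)² / 347.8125 = 1.4962
χ² = 1.1637 + 1.4962 = 2.6599 ≈ 2.660

2.660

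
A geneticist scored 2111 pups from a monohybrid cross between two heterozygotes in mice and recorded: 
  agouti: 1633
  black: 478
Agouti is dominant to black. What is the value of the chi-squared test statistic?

For a monohybrid cross between heterozygotes with complete dominance, the expected phenotypic ratio is 3:1.
Expected counts for N = 2111 under a 3:1 ratio (total parts = 4):
  agouti: 2111 × 3/4 = 1583.25
  black: 2111 × 1/4 = 527.75
χ² = Σ (O − E)² / E
  agouti: (1633 − 1583.25)² / 1583.25 = 1.5633
  black: (478 − 527.75)² / 527.75 = 4.6898
χ² = 1.5633 + 4.6898 = 6.2531 ≈ 6.253

6.253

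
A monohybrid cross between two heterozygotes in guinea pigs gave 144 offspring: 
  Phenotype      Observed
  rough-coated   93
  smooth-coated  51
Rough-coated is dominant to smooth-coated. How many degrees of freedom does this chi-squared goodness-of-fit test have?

1

For a monohybrid cross between heterozygotes with complete dominance, the expected phenotypic ratio is 3:1.
A goodness-of-fit test with 2 phenotype classes has df = 2 − 1 = 1.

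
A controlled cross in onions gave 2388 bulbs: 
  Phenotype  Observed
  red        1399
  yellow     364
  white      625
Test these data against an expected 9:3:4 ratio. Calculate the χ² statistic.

Under the 9:3:4 hypothesis (Σ ratio = 16, N = 2388):
  red: 2388 × 9/16 = 1343.25
  yellow: 2388 × 3/16 = 447.75
  white: 2388 × 4/16 = 597
χ² = Σ (O − E)² / E
  red: (1399 − 1343.25)² / 1343.25 = 2.3138
  yellow: (364 − 447.75)² / 447.75 = 15.6651
  white: (625 − 597)² / 597 = 1.3132
χ² = 2.3138 + 15.6651 + 1.3132 = 19.2921 ≈ 19.292

19.292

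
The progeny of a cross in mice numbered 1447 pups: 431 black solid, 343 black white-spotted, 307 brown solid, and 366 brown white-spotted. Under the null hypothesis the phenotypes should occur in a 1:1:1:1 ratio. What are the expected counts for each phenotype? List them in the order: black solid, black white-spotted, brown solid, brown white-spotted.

361.75, 361.75, 361.75, 361.75

Expected counts for N = 1447 under a 1:1:1:1 ratio (total parts = 4):
  black solid: 1447 × 1/4 = 361.75
  black white-spotted: 1447 × 1/4 = 361.75
  brown solid: 1447 × 1/4 = 361.75
  brown white-spotted: 1447 × 1/4 = 361.75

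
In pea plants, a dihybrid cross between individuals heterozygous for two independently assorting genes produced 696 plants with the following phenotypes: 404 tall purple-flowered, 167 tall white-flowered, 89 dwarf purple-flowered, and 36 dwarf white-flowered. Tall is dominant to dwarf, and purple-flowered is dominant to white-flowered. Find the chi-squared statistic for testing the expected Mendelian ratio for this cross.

A dihybrid F₂ with independent assortment and complete dominance at both loci gives a 9:3:3:1 phenotypic ratio.
The 9:3:3:1 ratio has 16 parts, so with N = 696 the expected counts are:
  tall purple-flowered: 696 × 9/16 = 391.5
  tall white-flowered: 696 × 3/16 = 130.5
  dwarf purple-flowered: 696 × 3/16 = 130.5
  dwarf white-flowered: 696 × 1/16 = 43.5
χ² = Σ (O − E)² / E
  tall purple-flowered: (404 − 391.5)² / 391.5 = 0.3991
  tall white-flowered: (167 − 130.5)² / 130.5 = 10.2088
  dwarf purple-flowered: (89 − 130.5)² / 130.5 = 13.1973
  dwarf white-flowered: (36 − 43.5)² / 43.5 = 1.2931
χ² = 0.3991 + 10.2088 + 13.1973 + 1.2931 = 25.0983 ≈ 25.098

25.098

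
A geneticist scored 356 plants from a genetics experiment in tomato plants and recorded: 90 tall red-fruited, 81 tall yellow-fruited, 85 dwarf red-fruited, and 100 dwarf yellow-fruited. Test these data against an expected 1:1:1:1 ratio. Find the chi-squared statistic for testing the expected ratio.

The 1:1:1:1 ratio has 4 parts, so with N = 356 the expected counts are:
  tall red-fruited: 356 × 1/4 = 89
  tall yellow-fruited: 356 × 1/4 = 89
  dwarf red-fruited: 356 × 1/4 = 89
  dwarf yellow-fruited: 356 × 1/4 = 89
χ² = Σ (O − E)² / E
  tall red-fruited: (90 − 89)² / 89 = 0.0112
  tall yellow-fruited: (81 − 89)² / 89 = 0.7191
  dwarf red-fruited: (85 − 89)² / 89 = 0.1798
  dwarf yellow-fruited: (100 − 89)² / 89 = 1.3596
χ² = 0.0112 + 0.7191 + 0.1798 + 1.3596 = 2.2697 ≈ 2.270

2.270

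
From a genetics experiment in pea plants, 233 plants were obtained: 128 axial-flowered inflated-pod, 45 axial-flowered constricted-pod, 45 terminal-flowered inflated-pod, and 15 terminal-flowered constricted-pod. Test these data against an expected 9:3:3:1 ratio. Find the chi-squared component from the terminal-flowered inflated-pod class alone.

Expected counts for N = 233 under a 9:3:3:1 ratio (total parts = 16):
  axial-flowered inflated-pod: 233 × 9/16 = 131.0625
  axial-flowered constricted-pod: 233 × 3/16 = 43.6875
  terminal-flowered inflated-pod: 233 × 3/16 = 43.6875
  terminal-flowered constricted-pod: 233 × 1/16 = 14.5625
Contribution of terminal-flowered inflated-pod: (45 − 43.6875)² / 43.6875 = 0.0394

0.039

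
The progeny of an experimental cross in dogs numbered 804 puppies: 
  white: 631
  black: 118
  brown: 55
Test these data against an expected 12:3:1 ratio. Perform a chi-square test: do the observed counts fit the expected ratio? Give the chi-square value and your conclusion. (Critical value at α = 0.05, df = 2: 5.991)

8.864; not consistent

Expected counts for N = 804 under a 12:3:1 ratio (total parts = 16):
  white: 804 × 12/16 = 603
  black: 804 × 3/16 = 150.75
  brown: 804 × 1/16 = 50.25
χ² = Σ (O − E)² / E
  white: (631 − 603)² / 603 = 1.3002
  black: (118 − 150.75)² / 150.75 = 7.1148
  brown: (55 − 50.25)² / 50.25 = 0.4490
χ² = 1.3002 + 7.1148 + 0.4490 = 8.864
Degrees of freedom = 3 − 1 = 2; critical value at α = 0.05 is 5.991.
Since 8.864 > 5.991, we reject the null hypothesis — the data do not fit the 12:3:1 ratio.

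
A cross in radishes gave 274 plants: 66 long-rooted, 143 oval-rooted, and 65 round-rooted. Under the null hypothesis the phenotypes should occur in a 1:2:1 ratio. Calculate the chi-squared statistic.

0.533

Expected counts for N = 274 under a 1:2:1 ratio (total parts = 4):
  long-rooted: 274 × 1/4 = 68.5
  oval-rooted: 274 × 2/4 = 137
  round-rooted: 274 × 1/4 = 68.5
χ² = Σ (O − E)² / E
  long-rooted: (66 − 68.5)² / 68.5 = 0.0912
  oval-rooted: (143 − 137)² / 137 = 0.2628
  round-rooted: (65 − 68.5)² / 68.5 = 0.1788
χ² = 0.0912 + 0.2628 + 0.1788 = 0.5328 ≈ 0.533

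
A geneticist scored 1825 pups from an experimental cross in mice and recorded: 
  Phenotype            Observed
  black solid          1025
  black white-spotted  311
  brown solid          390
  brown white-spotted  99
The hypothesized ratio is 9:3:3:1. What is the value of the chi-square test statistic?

Under the 9:3:3:1 hypothesis (Σ ratio = 16, N = 1825):
  black solid: 1825 × 9/16 = 1026.5625
  black white-spotted: 1825 × 3/16 = 342.1875
  brown solid: 1825 × 3/16 = 342.1875
  brown white-spotted: 1825 × 1/16 = 114.0625
χ² = Σ (O − E)² / E
  black solid: (1025 − 1026.5625)² / 1026.5625 = 0.0024
  black white-spotted: (311 − 342.1875)² / 342.1875 = 2.8425
  brown solid: (390 − 342.1875)² / 342.1875 = 6.6807
  brown white-spotted: (99 − 114.0625)² / 114.0625 = 1.9891
χ² = 0.0024 + 2.8425 + 6.6807 + 1.9891 = 11.5147 ≈ 11.515

11.515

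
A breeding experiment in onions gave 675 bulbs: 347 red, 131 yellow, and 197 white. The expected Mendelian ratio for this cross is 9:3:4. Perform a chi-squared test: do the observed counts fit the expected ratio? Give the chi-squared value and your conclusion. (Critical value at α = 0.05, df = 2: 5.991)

Total ratio parts = 16. Expected numbers out of 675:
  red: 675 × 9/16 = 379.6875
  yellow: 675 × 3/16 = 126.5625
  white: 675 × 4/16 = 168.75
χ² = Σ (O − E)² / E
  red: (347 − 379.6875)² / 379.6875 = 2.8141
  yellow: (131 − 126.5625)² / 126.5625 = 0.1556
  white: (197 − 168.75)² / 168.75 = 4.7293
χ² = 2.8141 + 0.1556 + 4.7293 = 7.699
Degrees of freedom = 3 − 1 = 2; critical value at α = 0.05 is 5.991.
Since 7.699 > 5.991, we reject the null hypothesis — the data do not fit the 9:3:4 ratio.

7.699; not consistent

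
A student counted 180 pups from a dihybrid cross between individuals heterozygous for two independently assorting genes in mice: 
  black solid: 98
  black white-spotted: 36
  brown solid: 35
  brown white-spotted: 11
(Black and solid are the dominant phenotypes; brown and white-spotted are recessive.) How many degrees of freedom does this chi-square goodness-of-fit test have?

3

A dihybrid F₂ with independent assortment and complete dominance at both loci gives a 9:3:3:1 phenotypic ratio.
A goodness-of-fit test with 4 phenotype classes has df = 4 − 1 = 3.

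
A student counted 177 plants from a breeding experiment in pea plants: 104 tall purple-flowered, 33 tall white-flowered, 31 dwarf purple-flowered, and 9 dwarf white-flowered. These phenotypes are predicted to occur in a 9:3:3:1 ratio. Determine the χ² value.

The 9:3:3:1 ratio has 16 parts, so with N = 177 the expected counts are:
  tall purple-flowered: 177 × 9/16 = 99.5625
  tall white-flowered: 177 × 3/16 = 33.1875
  dwarf purple-flowered: 177 × 3/16 = 33.1875
  dwarf white-flowered: 177 × 1/16 = 11.0625
χ² = Σ (O − E)² / E
  tall purple-flowered: (104 − 99.5625)² / 99.5625 = 0.1978
  tall white-flowered: (33 − 33.1875)² / 33.1875 = 0.0011
  dwarf purple-flowered: (31 − 33.1875)² / 33.1875 = 0.1442
  dwarf white-flowered: (9 − 11.0625)² / 11.0625 = 0.3845
χ² = 0.1978 + 0.0011 + 0.1442 + 0.3845 = 0.7276 ≈ 0.728

0.728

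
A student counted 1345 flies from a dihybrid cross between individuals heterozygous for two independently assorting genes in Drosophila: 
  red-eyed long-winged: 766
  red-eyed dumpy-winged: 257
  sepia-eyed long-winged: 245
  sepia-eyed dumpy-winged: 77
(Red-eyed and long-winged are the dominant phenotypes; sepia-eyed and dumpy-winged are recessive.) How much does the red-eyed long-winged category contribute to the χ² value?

A dihybrid F₂ with independent assortment and complete dominance at both loci gives a 9:3:3:1 phenotypic ratio.
The 9:3:3:1 ratio has 16 parts, so with N = 1345 the expected counts are:
  red-eyed long-winged: 1345 × 9/16 = 756.5625
  red-eyed dumpy-winged: 1345 × 3/16 = 252.1875
  sepia-eyed long-winged: 1345 × 3/16 = 252.1875
  sepia-eyed dumpy-winged: 1345 × 1/16 = 84.0625
Contribution of red-eyed long-winged: (766 − 756.5625)² / 756.5625 = 0.1177

0.118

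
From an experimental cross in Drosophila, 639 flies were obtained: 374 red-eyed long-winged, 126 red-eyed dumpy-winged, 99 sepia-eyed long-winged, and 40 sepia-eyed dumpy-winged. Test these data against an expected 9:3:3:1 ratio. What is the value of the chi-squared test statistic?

4.525

The 9:3:3:1 ratio has 16 parts, so with N = 639 the expected counts are:
  red-eyed long-winged: 639 × 9/16 = 359.4375
  red-eyed dumpy-winged: 639 × 3/16 = 119.8125
  sepia-eyed long-winged: 639 × 3/16 = 119.8125
  sepia-eyed dumpy-winged: 639 × 1/16 = 39.9375
χ² = Σ (O − E)² / E
  red-eyed long-winged: (374 − 359.4375)² / 359.4375 = 0.5900
  red-eyed dumpy-winged: (126 − 119.8125)² / 119.8125 = 0.3195
  sepia-eyed long-winged: (99 − 119.8125)² / 119.8125 = 3.6153
  sepia-eyed dumpy-winged: (40 − 39.9375)² / 39.9375 = 0.0001
χ² = 0.5900 + 0.3195 + 3.6153 + 0.0001 = 4.5249 ≈ 4.525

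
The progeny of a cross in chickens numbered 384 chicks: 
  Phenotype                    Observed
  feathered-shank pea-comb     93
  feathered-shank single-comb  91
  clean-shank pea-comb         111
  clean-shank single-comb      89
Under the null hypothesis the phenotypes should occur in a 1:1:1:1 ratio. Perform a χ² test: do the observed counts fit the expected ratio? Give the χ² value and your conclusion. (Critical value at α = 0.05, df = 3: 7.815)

3.208; consistent

Expected counts for N = 384 under a 1:1:1:1 ratio (total parts = 4):
  feathered-shank pea-comb: 384 × 1/4 = 96
  feathered-shank single-comb: 384 × 1/4 = 96
  clean-shank pea-comb: 384 × 1/4 = 96
  clean-shank single-comb: 384 × 1/4 = 96
χ² = Σ (O − E)² / E
  feathered-shank pea-comb: (93 − 96)² / 96 = 0.0938
  feathered-shank single-comb: (91 − 96)² / 96 = 0.2604
  clean-shank pea-comb: (111 − 96)² / 96 = 2.3438
  clean-shank single-comb: (89 − 96)² / 96 = 0.5104
χ² = 0.0938 + 0.2604 + 2.3438 + 0.5104 = 3.2084 ≈ 3.208
Degrees of freedom = 4 − 1 = 3; critical value at α = 0.05 is 7.815.
Since 3.208 < 7.815, we fail to reject the null hypothesis — the data are consistent with the 1:1:1:1 ratio.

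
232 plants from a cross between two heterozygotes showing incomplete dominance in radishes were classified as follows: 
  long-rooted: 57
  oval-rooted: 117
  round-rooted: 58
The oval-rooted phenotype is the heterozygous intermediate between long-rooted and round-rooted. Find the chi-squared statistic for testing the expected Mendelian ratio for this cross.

0.026

With incomplete dominance, a heterozygote × heterozygote cross gives a 1:2:1 phenotypic ratio.
The 1:2:1 ratio has 4 parts, so with N = 232 the expected counts are:
  long-rooted: 232 × 1/4 = 58
  oval-rooted: 232 × 2/4 = 116
  round-rooted: 232 × 1/4 = 58
χ² = Σ (O − E)² / E
  long-rooted: (57 − 58)² / 58 = 0.0172
  oval-rooted: (117 − 116)² / 116 = 0.0086
  round-rooted: (58 − 58)² / 58 = 0.0000
χ² = 0.0172 + 0.0086 + 0.0000 = 0.0258 ≈ 0.026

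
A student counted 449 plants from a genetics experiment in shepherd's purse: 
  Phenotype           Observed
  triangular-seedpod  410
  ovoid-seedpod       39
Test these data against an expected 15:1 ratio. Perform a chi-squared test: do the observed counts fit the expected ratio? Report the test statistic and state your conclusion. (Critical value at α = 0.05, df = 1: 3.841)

Total ratio parts = 16. Expected numbers out of 449:
  triangular-seedpod: 449 × 15/16 = 420.9375
  ovoid-seedpod: 449 × 1/16 = 28.0625
χ² = Σ (O − E)² / E
  triangular-seedpod: (410 − 420.9375)² / 420.9375 = 0.2842
  ovoid-seedpod: (39 − 28.0625)² / 28.0625 = 4.2629
χ² = 0.2842 + 4.2629 = 4.5471 ≈ 4.547
Degrees of freedom = 2 − 1 = 1; critical value at α = 0.05 is 3.841.
Since 4.547 > 3.841, we reject the null hypothesis — the data do not fit the 15:1 ratio.

4.547; not consistent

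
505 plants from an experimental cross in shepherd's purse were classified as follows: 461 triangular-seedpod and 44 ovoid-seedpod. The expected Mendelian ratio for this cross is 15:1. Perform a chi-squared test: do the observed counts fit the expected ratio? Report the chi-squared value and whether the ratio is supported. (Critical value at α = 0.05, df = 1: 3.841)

5.228; not consistent

The 15:1 ratio has 16 parts, so with N = 505 the expected counts are:
  triangular-seedpod: 505 × 15/16 = 473.4375
  ovoid-seedpod: 505 × 1/16 = 31.5625
χ² = Σ (O − E)² / E
  triangular-seedpod: (461 − 473.4375)² / 473.4375 = 0.3267
  ovoid-seedpod: (44 − 31.5625)² / 31.5625 = 4.9011
χ² = 0.3267 + 4.9011 = 5.2278 ≈ 5.228
Degrees of freedom = 2 − 1 = 1; critical value at α = 0.05 is 3.841.
Since 5.228 > 3.841, we reject the null hypothesis — the data do not fit the 15:1 ratio.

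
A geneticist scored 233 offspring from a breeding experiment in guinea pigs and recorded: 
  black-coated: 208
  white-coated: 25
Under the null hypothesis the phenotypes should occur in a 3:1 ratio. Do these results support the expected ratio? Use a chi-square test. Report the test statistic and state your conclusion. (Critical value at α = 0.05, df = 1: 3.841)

25.306; not consistent

Total ratio parts = 4. Expected numbers out of 233:
  black-coated: 233 × 3/4 = 174.75
  white-coated: 233 × 1/4 = 58.25
χ² = Σ (O − E)² / E
  black-coated: (208 − 174.75)² / 174.75 = 6.3265
  white-coated: (25 − 58.25)² / 58.25 = 18.9796
χ² = 6.3265 + 18.9796 = 25.3061 ≈ 25.306
Degrees of freedom = 2 − 1 = 1; critical value at α = 0.05 is 3.841.
Since 25.306 > 3.841, we reject the null hypothesis — the data do not fit the 3:1 ratio.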